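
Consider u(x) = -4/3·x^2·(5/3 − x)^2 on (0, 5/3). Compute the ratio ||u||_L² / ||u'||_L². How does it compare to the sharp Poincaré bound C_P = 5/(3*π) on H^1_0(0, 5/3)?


||u||_L² / ||u'||_L² = 5*sqrt(3)/18 < C_P = 5/(3*π).

u(x) = -4/3·x^2·(5/3 − x)^2, so u'(x) = 8*x*(-18*x^2 + 45*x - 25)/27.
u(x) = -4/3·x^2·(5/3 − x)^2 vanishes at x = 0 and x = 5/3, so u ∈ H^1_0(0, 5/3). Differentiate via the product rule and integrate the resulting polynomials term by term.
  ∫_0^5/3 u² dx = ∫_0^5/3 (16*x^8/9 - 320*x^7/27 + 800*x^6/27 - 8000*x^5/243 + 10000*x^4/729) dx. Term by term:
    ∫_0^5/3 16*x^8/9 dx = 31250000/1594323;  ∫_0^5/3 -320*x^7/27 dx = -15625000/177147;  ∫_0^5/3 800*x^6/27 dx = 62500000/413343;
    ∫_0^5/3 -8000*x^5/243 dx = -62500000/531441;  ∫_0^5/3 10000*x^4/729 dx = 6250000/177147.
  Sum: 31250000/1594323 − 15625000/177147 + 62500000/413343 − 62500000/531441 + 6250000/177147 = 3125000/11160261.
  ∫_0^5/3 (u')² dx = ∫_0^5/3 (256*x^6/9 - 1280*x^5/9 + 20800*x^4/81 - 16000*x^3/81 + 40000*x^2/729) dx. Term by term:
    ∫_0^5/3 256*x^6/9 dx = 20000000/137781;  ∫_0^5/3 -1280*x^5/9 dx = -10000000/19683;  ∫_0^5/3 20800*x^4/81 dx = 13000000/19683;
    ∫_0^5/3 -16000*x^3/81 dx = -2500000/6561;  ∫_0^5/3 40000*x^2/729 dx = 5000000/59049.
  Sum: 20000000/137781 − 10000000/19683 + 13000000/19683 − 2500000/6561 + 5000000/59049 = 500000/413343.
∫_0^5/3 u² dx = 3125000/11160261, so ||u||_L² = 1250*sqrt(42)/15309.
∫_0^5/3 (u')² dx = 500000/413343, so ||u'||_L² = 500*sqrt(14)/1701.
Ratio ||u||_L² / ||u'||_L² = 5*sqrt(3)/18.
Sharp Poincaré constant on H^1_0(0, 5/3) is C_P = L/π = 5/(3*π), achieved by sin(3*π/5·x).
A polynomial bump cannot attain the sharp Poincaré constant (only the first sine eigenfunction does), so the ratio is strictly less than C_P, consistent with ||u||_L² ≤ C_P ||u'||_L².


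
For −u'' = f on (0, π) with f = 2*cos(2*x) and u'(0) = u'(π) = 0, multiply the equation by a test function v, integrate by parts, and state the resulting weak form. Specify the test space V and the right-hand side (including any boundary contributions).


V = H^1(0, π) (no boundary constraint on v; u is determined up to an additive constant); weak form: ∫_0^π u'v' dx = ∫_0^π (2*cos(2*x)) v dx for all v ∈ V.

Multiply both sides by a test function v and integrate from 0 to π:
  ∫_0^π −u''(x) v(x) dx = ∫_0^π f(x) v(x) dx.
Integrate the LHS by parts once:
  ∫_0^π −u'' v dx = −[u'(x) v(x)]_0^π + ∫_0^π u'(x) v'(x) dx.
Thus ∫_0^π u'(x) v'(x) dx = ∫_0^π f(x) v(x) dx + [u'(x) v(x)]_0^π.
Choose V so that boundary terms are either known or forced to vanish.
u has homogeneous Neumann: u'(0) = u'(π) = 0. So [u' v]_0^π = 0·v(π) − 0·v(0) = 0 for any v; take V = H^1(0, π).
Weak formulation: find u (satisfying any essential BC) such that ∫_0^π u'(x) v'(x) dx = ∫_0^π f v dx for all v ∈ V (homogeneous Neumann, so boundary terms vanish).
Substituting f(x) = 2*cos(2*x), the right-hand side is ∫_0^π (2*cos(2*x)) v dx.
Compatibility check (pure Neumann): taking v ≡ 1 ∈ V gives 0 = ∫_0^π f dx + (0) − (0), i.e. ∫_0^π f dx must equal u'(0) − u'(π) = 0. Indeed ∫_0^π (2*cos(2*x)) dx = 0, so the data are compatible. The solution is then unique only up to an additive constant (fix it e.g. by requiring ∫_0^π u dx = 0).


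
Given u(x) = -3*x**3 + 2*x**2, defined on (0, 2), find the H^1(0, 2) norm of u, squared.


||u||_{H^1}^2 = 7040/21

The H^1 norm (squared) on an interval (0, L) is
  ||u||_{H^1}^2 = ∫_0^L u(x)^2 dx + ∫_0^L u'(x)^2 dx.
Compute u'(x) = -9*x**2 + 4*x.
Then u(x)^2 = 9*x**6 - 12*x**5 + 4*x**4 and u'(x)^2 = 81*x**4 - 72*x**3 + 16*x**2.
Integrate each monomial from 0 to 2 using ∫_0^2 c·x^n dx = c·2^(n+1)/(n+1):
  ∫_0^2 u(x)^2 dx = ∫_0^2 (9*x^6 - 12*x^5 + 4*x^4) dx. Term by term:
    ∫_0^2 9*x^6 dx = 1152/7;  ∫_0^2 -12*x^5 dx = -128;  ∫_0^2 4*x^4 dx = 128/5.
  Sum: 1152/7 − 128 + 128/5 = 2176/35.
  ∫_0^2 u'(x)^2 dx = ∫_0^2 (81*x^4 - 72*x^3 + 16*x^2) dx. Term by term:
    ∫_0^2 81*x^4 dx = 2592/5;  ∫_0^2 -72*x^3 dx = -288;  ∫_0^2 16*x^2 dx = 128/3.
  Sum: 2592/5 − 288 + 128/3 = 4096/15.
Adding: ||u||_{H^1}^2 = 2176/35 + 4096/15 = 7040/21.


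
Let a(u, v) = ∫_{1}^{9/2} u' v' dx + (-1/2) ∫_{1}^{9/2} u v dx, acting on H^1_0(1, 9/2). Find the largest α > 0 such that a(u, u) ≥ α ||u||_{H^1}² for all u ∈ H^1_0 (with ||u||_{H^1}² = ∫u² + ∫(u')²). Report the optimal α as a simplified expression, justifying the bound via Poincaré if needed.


α = (-49 + 8*π^2)/(2*(4*π^2 + 49))

Coercivity of a(·,·) on H^1_0(1, 9/2) means a(u, u) ≥ α ||u||_{H^1}² for every u ∈ H^1_0.
The interval has length L = 7/2, and Poincaré/coercivity depend only on L. Here a(u, u) = ∫(u')² + (-1/2)·∫u².
Here c = -1/2 < 0 with |c| < (π/L)² = 4*π^2/49, so coercivity still holds. The condition a(u,u) ≥ α||u||_{H^1}² reads (1−α)∫(u')² ≥ (α−c)∫u². Any admissible α is ≤ 1 (rapidly oscillating u have ∫u²/∫(u')² → 0), and α = 1 would force 0 ≥ (1−c)∫u², impossible since c < 1; so 1−α > 0. By the sharp Poincaré inequality on H^1_0 of an interval of length L, ∫(u')² ≥ (π/L)²∫u² with equality for the first sine mode sin(π(x−x₀)/L) (x₀ the left endpoint), so the inequality holds for all u iff (1−α)(π/L)² ≥ α − c, i.e. α ≤ ((π/L)² + c)/((π/L)² + 1) = (1 + c(L/π)²)/(1 + (L/π)²). (Direct route, valid since c ≤ 0: Poincaré gives c∫u² ≥ c(L/π)²∫(u')², so a(u,u) ≥ (1 + c(L/π)²)∫(u')², while ||u||_{H^1}² ≤ (1 + (L/π)²)∫(u')²; dividing yields the same α.) With (π/L)² = 4*π^2/49 and c = -1/2, the largest admissible constant is α = ((π/L)² + c)/((π/L)² + 1).
Simplifying, α = (-49 + 8*π^2)/(2*(4*π^2 + 49)).


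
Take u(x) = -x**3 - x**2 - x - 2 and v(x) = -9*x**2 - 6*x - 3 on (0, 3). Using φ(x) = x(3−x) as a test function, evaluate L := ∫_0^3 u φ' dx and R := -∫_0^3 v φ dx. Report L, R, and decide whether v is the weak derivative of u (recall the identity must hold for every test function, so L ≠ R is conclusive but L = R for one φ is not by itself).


LHS = 1089/20, RHS = 3267/20. No, v is not the weak derivative of u.

u(x) = -x**3 - x**2 - x - 2, classical derivative u'(x) = -3*x**2 - 2*x - 1.
φ(x) = x(3−x), so φ'(x) = 3 - 2*x.
Note φ(0) = φ(3) = 0, so the boundary term u·φ vanishes.
LHS = ∫_0^3 u(x) φ'(x) dx = ∫_0^3 (2*x^4 - x^3 - x^2 + x - 6) dx. Term by term:
  ∫_0^3 2*x^4 dx = 486/5;  ∫_0^3 -x^3 dx = -81/4;  ∫_0^3 -x^2 dx = -9;
  ∫_0^3 x dx = 9/2;  ∫_0^3 -6 dx = -18.
Sum: 486/5 − 81/4 − 9 + 9/2 − 18 = 1089/20.
So LHS = 1089/20.
∫_0^3 v(x) φ(x) dx = ∫_0^3 (9*x^4 - 21*x^3 - 15*x^2 - 9*x) dx. Term by term:
  ∫_0^3 9*x^4 dx = 2187/5;  ∫_0^3 -21*x^3 dx = -1701/4;  ∫_0^3 -15*x^2 dx = -135;
  ∫_0^3 -9*x dx = -81/2.
Sum: 2187/5 − 1701/4 − 135 − 81/2 = -3267/20.
So RHS = -∫_0^3 v(x) φ(x) dx = 3267/20.
LHS − RHS = -1089/10 ≠ 0, so the identity fails.
(For a valid weak derivative the identity must hold for EVERY test function, in particular this one. The failure shows v is NOT the weak derivative of u.)
Correct weak derivative would be u'(x) = -3*x**2 - 2*x - 1.


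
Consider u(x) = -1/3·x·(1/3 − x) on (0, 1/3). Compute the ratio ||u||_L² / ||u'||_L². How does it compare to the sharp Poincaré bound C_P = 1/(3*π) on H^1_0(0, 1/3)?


||u||_L² / ||u'||_L² = sqrt(10)/30 < C_P = 1/(3*π).

u(x) = -1/3·x·(1/3 − x), so u'(x) = 2*x/3 - 1/9.
u(x) = -1/3·x·(1/3 − x) vanishes at x = 0 and x = 1/3, so u ∈ H^1_0(0, 1/3). Differentiate via the product rule and integrate the resulting polynomials term by term.
  ∫_0^1/3 u² dx = ∫_0^1/3 (x^4/9 - 2*x^3/27 + x^2/81) dx. Term by term:
    ∫_0^1/3 x^4/9 dx = 1/10935;  ∫_0^1/3 -2*x^3/27 dx = -1/4374;  ∫_0^1/3 x^2/81 dx = 1/6561.
  Sum: 1/10935 − 1/4374 + 1/6561 = 1/65610.
  ∫_0^1/3 (u')² dx = ∫_0^1/3 (4*x^2/9 - 4*x/27 + 1/81) dx. Term by term:
    ∫_0^1/3 4*x^2/9 dx = 4/729;  ∫_0^1/3 -4*x/27 dx = -2/243;  ∫_0^1/3 1/81 dx = 1/243.
  Sum: 4/729 − 2/243 + 1/243 = 1/729.
∫_0^1/3 u² dx = 1/65610, so ||u||_L² = sqrt(10)/810.
∫_0^1/3 (u')² dx = 1/729, so ||u'||_L² = 1/27.
Ratio ||u||_L² / ||u'||_L² = sqrt(10)/30.
Sharp Poincaré constant on H^1_0(0, 1/3) is C_P = L/π = 1/(3*π), achieved by sin(3*π·x).
A polynomial bump cannot attain the sharp Poincaré constant (only the first sine eigenfunction does), so the ratio is strictly less than C_P, consistent with ||u||_L² ≤ C_P ||u'||_L².


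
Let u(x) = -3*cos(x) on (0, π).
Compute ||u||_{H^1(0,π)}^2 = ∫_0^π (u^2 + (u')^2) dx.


||u||_{H^1(0,π)}^2 = 9*π

u'(x) = 3*sin(x).
Expand u² and (u')² and integrate term by term on (0, π), using: for integers n ≥ 1, ∫_0^π sin²(nx) dx = ∫_0^π cos²(nx) dx = π/2; for n ≠ n', ∫_0^π sin(nx)sin(n'x) dx = ∫_0^π cos(nx)cos(n'x) dx = 0; and by product-to-sum, ∫_0^π sin(nx)cos(n'x) dx = ½∫_0^π [sin((n+n')x) + sin((n−n')x)] dx, which is 0 when n+n' is even and 2n/(n²−n'²) when n+n' is odd (it need not vanish on (0, π)).
  u² squared terms: (-3)²·∫cos(x)² dx = 9·π/2 = 9*π/2.
  So ∫_0^π u² dx = 9*π/2.
  (u')² squared terms: (3)²·∫sin(x)² dx = 9·π/2 = 9*π/2.
  So ∫_0^π (u')² dx = 9*π/2.
||u||_{H^1}^2 = (9*π/2) + (9*π/2) = 9*π.


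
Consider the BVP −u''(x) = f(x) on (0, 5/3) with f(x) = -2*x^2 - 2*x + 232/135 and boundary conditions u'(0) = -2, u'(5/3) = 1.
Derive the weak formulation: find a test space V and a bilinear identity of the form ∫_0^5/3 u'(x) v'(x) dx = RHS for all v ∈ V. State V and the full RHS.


V = H^1(0, 5/3) (v unrestricted at boundary; u is determined up to an additive constant); weak form: ∫_0^5/3 u'v' dx = ∫_0^5/3 (-2*x^2 - 2*x + 232/135) v dx + v(5/3) + 2·v(0) for all v ∈ V.

Multiply both sides by a test function v and integrate from 0 to 5/3:
  ∫_0^5/3 −u''(x) v(x) dx = ∫_0^5/3 f(x) v(x) dx.
Integrate the LHS by parts once:
  ∫_0^5/3 −u'' v dx = −[u'(x) v(x)]_0^5/3 + ∫_0^5/3 u'(x) v'(x) dx.
Thus ∫_0^5/3 u'(x) v'(x) dx = ∫_0^5/3 f(x) v(x) dx + [u'(x) v(x)]_0^5/3.
Choose V so that boundary terms are either known or forced to vanish.
u has inhomogeneous Neumann u'(0) = -2, u'(5/3) = 1. [u' v]_0^5/3 = (1)·v(5/3) − (-2)·v(0) = v(5/3) + 2·v(0). Take V = H^1(0, 5/3); boundary term becomes part of RHS.
Weak formulation: find u (satisfying any essential BC) such that ∫_0^5/3 u'(x) v'(x) dx = ∫_0^5/3 f v dx + v(5/3) + 2·v(0) for all v ∈ V (Neumann data are natural BCs: they enter the RHS as boundary terms).
Substituting f(x) = -2*x^2 - 2*x + 232/135, the right-hand side is ∫_0^5/3 (-2*x^2 - 2*x + 232/135) v dx + v(5/3) + 2·v(0).
Compatibility check (pure Neumann): taking v ≡ 1 ∈ V gives 0 = ∫_0^5/3 f dx + (1) − (-2), i.e. ∫_0^5/3 f dx must equal u'(0) − u'(5/3) = -3. Indeed ∫_0^5/3 (-2*x^2 - 2*x + 232/135) dx = -3, so the data are compatible. The solution is then unique only up to an additive constant (fix it e.g. by requiring ∫_0^5/3 u dx = 0).


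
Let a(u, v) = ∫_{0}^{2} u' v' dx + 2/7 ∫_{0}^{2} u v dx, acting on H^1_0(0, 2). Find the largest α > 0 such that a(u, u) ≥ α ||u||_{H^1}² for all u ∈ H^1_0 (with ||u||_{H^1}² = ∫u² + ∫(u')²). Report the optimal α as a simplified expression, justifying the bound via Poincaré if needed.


α = (8/7 + π^2)/(4 + π^2)

Coercivity of a(·,·) on H^1_0(0, 2) means a(u, u) ≥ α ||u||_{H^1}² for every u ∈ H^1_0.
The interval has length L = 2, and Poincaré/coercivity depend only on L. Here a(u, u) = ∫(u')² + (2/7)·∫u².
Here 0 < c = 2/7 < 1. The condition a(u,u) ≥ α||u||_{H^1}² reads (1−α)∫(u')² ≥ (α−c)∫u². Any admissible α is ≤ 1 (rapidly oscillating u have ∫u²/∫(u')² → 0), and α = 1 would force 0 ≥ (1−c)∫u², impossible since c < 1; so 1−α > 0. By the sharp Poincaré inequality on H^1_0 of an interval of length L, ∫(u')² ≥ (π/L)²∫u² with equality for the first sine mode sin(π(x−x₀)/L) (x₀ the left endpoint), so the inequality holds for all u iff (1−α)(π/L)² ≥ α − c, i.e. α ≤ ((π/L)² + c)/((π/L)² + 1) = (1 + c(L/π)²)/(1 + (L/π)²). With (π/L)² = π^2/4 and c = 2/7, the largest admissible constant is α = ((π/L)² + c)/((π/L)² + 1).
Simplifying, α = (8/7 + π^2)/(4 + π^2).


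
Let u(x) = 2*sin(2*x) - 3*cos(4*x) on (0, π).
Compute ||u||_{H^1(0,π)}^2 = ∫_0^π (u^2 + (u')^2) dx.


||u||_{H^1(0,π)}^2 = 173*π/2

u'(x) = 12*sin(4*x) + 4*cos(2*x).
Expand u² and (u')² and integrate term by term on (0, π), using: for integers n ≥ 1, ∫_0^π sin²(nx) dx = ∫_0^π cos²(nx) dx = π/2; for n ≠ n', ∫_0^π sin(nx)sin(n'x) dx = ∫_0^π cos(nx)cos(n'x) dx = 0; and by product-to-sum, ∫_0^π sin(nx)cos(n'x) dx = ½∫_0^π [sin((n+n')x) + sin((n−n')x)] dx, which is 0 when n+n' is even and 2n/(n²−n'²) when n+n' is odd (it need not vanish on (0, π)).
  u² squared terms: (-3)²·∫cos(4x)² dx = 9·π/2 = 9*π/2;  (2)²·∫sin(2x)² dx = 4·π/2 = 2*π.
  u² cross terms: 2·(-3)·(2)·∫cos(4x)·sin(2x) dx = -12·(0) = 0.
  So ∫_0^π u² dx = 9*π/2 + 2*π + 0 = 13*π/2.
  (u')² squared terms: (4)²·∫cos(2x)² dx = 16·π/2 = 8*π;  (12)²·∫sin(4x)² dx = 144·π/2 = 72*π.
  (u')² cross terms: 2·(4)·(12)·∫cos(2x)·sin(4x) dx = 96·(0) = 0.
  So ∫_0^π (u')² dx = 8*π + 72*π + 0 = 80*π.
||u||_{H^1}^2 = (13*π/2) + (80*π) = 173*π/2.


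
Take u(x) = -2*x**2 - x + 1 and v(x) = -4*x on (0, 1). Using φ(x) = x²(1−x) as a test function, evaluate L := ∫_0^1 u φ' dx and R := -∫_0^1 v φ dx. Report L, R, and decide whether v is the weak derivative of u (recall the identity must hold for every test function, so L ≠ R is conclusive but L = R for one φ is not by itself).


LHS = 17/60, RHS = 1/5. No, v is not the weak derivative of u.

u(x) = -2*x**2 - x + 1, classical derivative u'(x) = -4*x - 1.
φ(x) = x²(1−x), so φ'(x) = x*(2 - 3*x).
Note φ(0) = φ(1) = 0, so the boundary term u·φ vanishes.
LHS = ∫_0^1 u(x) φ'(x) dx = ∫_0^1 (6*x^4 - x^3 - 5*x^2 + 2*x) dx. Term by term:
  ∫_0^1 6*x^4 dx = 6/5;  ∫_0^1 -x^3 dx = -1/4;  ∫_0^1 -5*x^2 dx = -5/3;
  ∫_0^1 2*x dx = 1.
Sum: 6/5 − 1/4 − 5/3 + 1 = 17/60.
So LHS = 17/60.
∫_0^1 v(x) φ(x) dx = ∫_0^1 (4*x^4 - 4*x^3) dx. Term by term:
  ∫_0^1 4*x^4 dx = 4/5;  ∫_0^1 -4*x^3 dx = -1.
Sum: 4/5 − 1 = -1/5.
So RHS = -∫_0^1 v(x) φ(x) dx = 1/5.
LHS − RHS = 1/12 ≠ 0, so the identity fails.
(For a valid weak derivative the identity must hold for EVERY test function, in particular this one. The failure shows v is NOT the weak derivative of u.)
Correct weak derivative would be u'(x) = -4*x - 1.


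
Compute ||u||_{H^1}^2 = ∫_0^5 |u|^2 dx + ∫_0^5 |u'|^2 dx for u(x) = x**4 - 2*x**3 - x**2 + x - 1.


||u||_{H^1}^2 = 8040905/63

The H^1 norm (squared) on an interval (0, L) is
  ||u||_{H^1}^2 = ∫_0^L u(x)^2 dx + ∫_0^L u'(x)^2 dx.
Compute u'(x) = 4*x**3 - 6*x**2 - 2*x + 1.
Then u(x)^2 = x**8 - 4*x**7 + 2*x**6 + 6*x**5 - 5*x**4 + 2*x**3 + 3*x**2 - 2*x + 1 and u'(x)^2 = 16*x**6 - 48*x**5 + 20*x**4 + 32*x**3 - 8*x**2 - 4*x + 1.
Integrate each monomial from 0 to 5 using ∫_0^5 c·x^n dx = c·5^(n+1)/(n+1):
  ∫_0^5 u(x)^2 dx = ∫_0^5 (x^8 - 4*x^7 + 2*x^6 + 6*x^5 - 5*x^4 + 2*x^3 + 3*x^2 - 2*x + 1) dx. Term by term:
    ∫_0^5 x^8 dx = 1953125/9;  ∫_0^5 -4*x^7 dx = -390625/2;  ∫_0^5 2*x^6 dx = 156250/7;
    ∫_0^5 6*x^5 dx = 15625;  ∫_0^5 -5*x^4 dx = -3125;  ∫_0^5 2*x^3 dx = 625/2;
    ∫_0^5 3*x^2 dx = 125;  ∫_0^5 -2*x dx = -25;  ∫_0^5 1 dx = 5.
  Sum: 1953125/9 − 390625/2 + 156250/7 + 15625 − 3125 + 625/2 + 125 − 25 + 5 = 3587240/63.
  ∫_0^5 u'(x)^2 dx = ∫_0^5 (16*x^6 - 48*x^5 + 20*x^4 + 32*x^3 - 8*x^2 - 4*x + 1) dx. Term by term:
    ∫_0^5 16*x^6 dx = 1250000/7;  ∫_0^5 -48*x^5 dx = -125000;  ∫_0^5 20*x^4 dx = 12500;
    ∫_0^5 32*x^3 dx = 5000;  ∫_0^5 -8*x^2 dx = -1000/3;  ∫_0^5 -4*x dx = -50;
    ∫_0^5 1 dx = 5.
  Sum: 1250000/7 − 125000 + 12500 + 5000 − 1000/3 − 50 + 5 = 1484555/21.
Adding: ||u||_{H^1}^2 = 3587240/63 + 1484555/21 = 8040905/63.


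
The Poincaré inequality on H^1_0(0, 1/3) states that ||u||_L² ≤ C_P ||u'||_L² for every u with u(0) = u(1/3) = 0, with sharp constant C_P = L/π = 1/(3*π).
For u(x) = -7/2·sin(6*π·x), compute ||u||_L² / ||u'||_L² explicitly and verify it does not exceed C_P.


||u||_L² / ||u'||_L² = 1/(6*π) < C_P = 1/(3*π).

u(x) = -7/2·sin(6*π·x), so u'(x) = -21*π*cos(6*π*x).
Writing u(x) = A·sin(kπx/L) with A = -7/2 and k = 2, use ∫_0^L sin²(kπx/L) dx = L/2 and ∫_0^L cos²(kπx/L) dx = L/2.
u² = 49/4·sin²(6*π·x) and (u')² = 441*π^2·cos²(6*π·x), and each of sin², cos² integrates to L/2 = 1/6 over (0, 1/3).
∫_0^1/3 u² dx = 49/24, so ||u||_L² = 7*sqrt(6)/12.
∫_0^1/3 (u')² dx = 147*π^2/2, so ||u'||_L² = 7*sqrt(6)*π/2.
Ratio ||u||_L² / ||u'||_L² = 1/(6*π).
Sharp Poincaré constant on H^1_0(0, 1/3) is C_P = L/π = 1/(3*π), achieved by sin(3*π·x).
This is the k = 2 harmonic; the ratio L/(kπ) is strictly less than C_P = L/π, consistent with the sharp inequality ||u||_L² ≤ C_P ||u'||_L².


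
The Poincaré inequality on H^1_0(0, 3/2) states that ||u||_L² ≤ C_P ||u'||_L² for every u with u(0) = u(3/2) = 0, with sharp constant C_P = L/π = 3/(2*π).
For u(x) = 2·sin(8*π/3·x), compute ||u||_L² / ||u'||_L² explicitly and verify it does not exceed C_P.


||u||_L² / ||u'||_L² = 3/(8*π) < C_P = 3/(2*π).

u(x) = 2·sin(8*π/3·x), so u'(x) = 16*π*cos(8*π*x/3)/3.
Writing u(x) = A·sin(kπx/L) with A = 2 and k = 4, use ∫_0^L sin²(kπx/L) dx = L/2 and ∫_0^L cos²(kπx/L) dx = L/2.
u² = 4·sin²(8*π/3·x) and (u')² = 256*π^2/9·cos²(8*π/3·x), and each of sin², cos² integrates to L/2 = 3/4 over (0, 3/2).
∫_0^3/2 u² dx = 3, so ||u||_L² = sqrt(3).
∫_0^3/2 (u')² dx = 64*π^2/3, so ||u'||_L² = 8*sqrt(3)*π/3.
Ratio ||u||_L² / ||u'||_L² = 3/(8*π).
Sharp Poincaré constant on H^1_0(0, 3/2) is C_P = L/π = 3/(2*π), achieved by sin(2*π/3·x).
This is the k = 4 harmonic; the ratio L/(kπ) is strictly less than C_P = L/π, consistent with the sharp inequality ||u||_L² ≤ C_P ||u'||_L².


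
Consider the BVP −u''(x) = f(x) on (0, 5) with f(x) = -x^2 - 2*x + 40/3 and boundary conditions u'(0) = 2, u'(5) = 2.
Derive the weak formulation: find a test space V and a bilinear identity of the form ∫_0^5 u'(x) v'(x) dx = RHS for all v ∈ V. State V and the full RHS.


V = H^1(0, 5) (v unrestricted at boundary; u is determined up to an additive constant); weak form: ∫_0^5 u'v' dx = ∫_0^5 (-x^2 - 2*x + 40/3) v dx + 2·v(5) − 2·v(0) for all v ∈ V.

Multiply both sides by a test function v and integrate from 0 to 5:
  ∫_0^5 −u''(x) v(x) dx = ∫_0^5 f(x) v(x) dx.
Integrate the LHS by parts once:
  ∫_0^5 −u'' v dx = −[u'(x) v(x)]_0^5 + ∫_0^5 u'(x) v'(x) dx.
Thus ∫_0^5 u'(x) v'(x) dx = ∫_0^5 f(x) v(x) dx + [u'(x) v(x)]_0^5.
Choose V so that boundary terms are either known or forced to vanish.
u has inhomogeneous Neumann u'(0) = 2, u'(5) = 2. [u' v]_0^5 = (2)·v(5) − (2)·v(0) = 2·v(5) − 2·v(0). Take V = H^1(0, 5); boundary term becomes part of RHS.
Weak formulation: find u (satisfying any essential BC) such that ∫_0^5 u'(x) v'(x) dx = ∫_0^5 f v dx + 2·v(5) − 2·v(0) for all v ∈ V (Neumann data are natural BCs: they enter the RHS as boundary terms).
Substituting f(x) = -x^2 - 2*x + 40/3, the right-hand side is ∫_0^5 (-x^2 - 2*x + 40/3) v dx + 2·v(5) − 2·v(0).
Compatibility check (pure Neumann): taking v ≡ 1 ∈ V gives 0 = ∫_0^5 f dx + (2) − (2), i.e. ∫_0^5 f dx must equal u'(0) − u'(5) = 0. Indeed ∫_0^5 (-x^2 - 2*x + 40/3) dx = 0, so the data are compatible. The solution is then unique only up to an additive constant (fix it e.g. by requiring ∫_0^5 u dx = 0).


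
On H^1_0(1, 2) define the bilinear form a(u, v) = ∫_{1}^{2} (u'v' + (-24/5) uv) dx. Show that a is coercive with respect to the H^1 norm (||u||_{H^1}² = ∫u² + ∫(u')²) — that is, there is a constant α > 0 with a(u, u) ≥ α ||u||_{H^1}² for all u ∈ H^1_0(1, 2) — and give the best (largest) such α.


α = (-24/5 + π^2)/(1 + π^2)

Coercivity of a(·,·) on H^1_0(1, 2) means a(u, u) ≥ α ||u||_{H^1}² for every u ∈ H^1_0.
The interval has length L = 1, and Poincaré/coercivity depend only on L. Here a(u, u) = ∫(u')² + (-24/5)·∫u².
Here c = -24/5 < 0 with |c| < (π/L)² = π^2, so coercivity still holds. The condition a(u,u) ≥ α||u||_{H^1}² reads (1−α)∫(u')² ≥ (α−c)∫u². Any admissible α is ≤ 1 (rapidly oscillating u have ∫u²/∫(u')² → 0), and α = 1 would force 0 ≥ (1−c)∫u², impossible since c < 1; so 1−α > 0. By the sharp Poincaré inequality on H^1_0 of an interval of length L, ∫(u')² ≥ (π/L)²∫u² with equality for the first sine mode sin(π(x−x₀)/L) (x₀ the left endpoint), so the inequality holds for all u iff (1−α)(π/L)² ≥ α − c, i.e. α ≤ ((π/L)² + c)/((π/L)² + 1) = (1 + c(L/π)²)/(1 + (L/π)²). (Direct route, valid since c ≤ 0: Poincaré gives c∫u² ≥ c(L/π)²∫(u')², so a(u,u) ≥ (1 + c(L/π)²)∫(u')², while ||u||_{H^1}² ≤ (1 + (L/π)²)∫(u')²; dividing yields the same α.) With (π/L)² = π^2 and c = -24/5, the largest admissible constant is α = ((π/L)² + c)/((π/L)² + 1).
Simplifying, α = (-24/5 + π^2)/(1 + π^2).


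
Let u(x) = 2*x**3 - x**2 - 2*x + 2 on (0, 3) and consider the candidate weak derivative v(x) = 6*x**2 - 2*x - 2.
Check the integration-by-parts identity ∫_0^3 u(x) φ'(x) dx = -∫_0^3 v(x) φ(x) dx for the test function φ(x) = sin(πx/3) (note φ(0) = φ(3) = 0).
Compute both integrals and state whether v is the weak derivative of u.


LHS = -132/π + 648/π^3, RHS = -132/π + 648/π^3. Yes, v = u' weakly.

u(x) = 2*x**3 - x**2 - 2*x + 2, classical derivative u'(x) = 6*x**2 - 2*x - 2.
φ(x) = sin(πx/3), so φ'(x) = π*cos(π*x/3)/3.
Note φ(0) = φ(3) = 0, so the boundary term u·φ vanishes.
LHS = ∫_0^3 u(x) φ'(x) dx = ∫_0^3 (2*π*x^3*cos(π*x/3)/3 - π*x^2*cos(π*x/3)/3 - 2*π*x*cos(π*x/3)/3 + 2*π*cos(π*x/3)/3) dx. Term by term:
  ∫_0^3 2*π*cos(π*x/3)/3 dx = 0;  ∫_0^3 -2*π*x*cos(π*x/3)/3 dx = 12/π;  ∫_0^3 -π*x^2*cos(π*x/3)/3 dx = 18/π;
  ∫_0^3 2*π*x^3*cos(π*x/3)/3 dx = -162/π + 648/π^3.
Sum: 0 + 12/π + 18/π + -162/π + 648/π^3 = -132/π + 648/π^3.
So LHS = -132/π + 648/π^3.
∫_0^3 v(x) φ(x) dx = ∫_0^3 (6*x^2*sin(π*x/3) - 2*x*sin(π*x/3) - 2*sin(π*x/3)) dx. Term by term:
  ∫_0^3 -2*sin(π*x/3) dx = -12/π;  ∫_0^3 -2*x*sin(π*x/3) dx = -18/π;  ∫_0^3 6*x^2*sin(π*x/3) dx = -648/π^3 + 162/π.
Sum: -12/π − 18/π + -648/π^3 + 162/π = -648/π^3 + 132/π.
So RHS = -∫_0^3 v(x) φ(x) dx = -132/π + 648/π^3.
LHS = RHS, so the identity holds for this test φ.
Moreover u is smooth here and v(x) = u'(x) = 6*x**2 - 2*x - 2 pointwise, so the identity holds for every test function. Hence v is the weak derivative of u.


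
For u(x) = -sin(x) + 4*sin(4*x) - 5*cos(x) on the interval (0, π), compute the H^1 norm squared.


||u||_{H^1(0,π)}^2 = -128/3 + 162*π

u'(x) = 5*sin(x) - cos(x) + 16*cos(4*x).
Expand u² and (u')² and integrate term by term on (0, π), using: for integers n ≥ 1, ∫_0^π sin²(nx) dx = ∫_0^π cos²(nx) dx = π/2; for n ≠ n', ∫_0^π sin(nx)sin(n'x) dx = ∫_0^π cos(nx)cos(n'x) dx = 0; and by product-to-sum, ∫_0^π sin(nx)cos(n'x) dx = ½∫_0^π [sin((n+n')x) + sin((n−n')x)] dx, which is 0 when n+n' is even and 2n/(n²−n'²) when n+n' is odd (it need not vanish on (0, π)).
  u² squared terms: (-1)²·∫sin(x)² dx = 1·π/2 = π/2;  (-5)²·∫cos(x)² dx = 25·π/2 = 25*π/2;  (4)²·∫sin(4x)² dx = 16·π/2 = 8*π.
  u² cross terms: 2·(-1)·(-5)·∫sin(x)·cos(x) dx = 10·(0) = 0;  2·(-1)·(4)·∫sin(x)·sin(4x) dx = -8·(0) = 0;  2·(-5)·(4)·∫cos(x)·sin(4x) dx = -40·(8/15) = -64/3.
  So ∫_0^π u² dx = π/2 + 25*π/2 + 8*π + 0 + 0 − 64/3 = -64/3 + 21*π.
  (u')² squared terms: (-1)²·∫cos(x)² dx = 1·π/2 = π/2;  (5)²·∫sin(x)² dx = 25·π/2 = 25*π/2;  (16)²·∫cos(4x)² dx = 256·π/2 = 128*π.
  (u')² cross terms: 2·(-1)·(5)·∫cos(x)·sin(x) dx = -10·(0) = 0;  2·(-1)·(16)·∫cos(x)·cos(4x) dx = -32·(0) = 0;  2·(5)·(16)·∫sin(x)·cos(4x) dx = 160·(-2/15) = -64/3.
  So ∫_0^π (u')² dx = π/2 + 25*π/2 + 128*π + 0 + 0 − 64/3 = -64/3 + 141*π.
||u||_{H^1}^2 = (-64/3 + 21*π) + (-64/3 + 141*π) = -128/3 + 162*π.


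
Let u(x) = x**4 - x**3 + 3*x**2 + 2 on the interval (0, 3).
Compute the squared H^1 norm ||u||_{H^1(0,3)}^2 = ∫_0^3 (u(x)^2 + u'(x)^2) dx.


||u||_{H^1}^2 = 199461/28

The H^1 norm (squared) on an interval (0, L) is
  ||u||_{H^1}^2 = ∫_0^L u(x)^2 dx + ∫_0^L u'(x)^2 dx.
Compute u'(x) = 4*x**3 - 3*x**2 + 6*x.
Then u(x)^2 = x**8 - 2*x**7 + 7*x**6 - 6*x**5 + 13*x**4 - 4*x**3 + 12*x**2 + 4 and u'(x)^2 = 16*x**6 - 24*x**5 + 57*x**4 - 36*x**3 + 36*x**2.
Integrate each monomial from 0 to 3 using ∫_0^3 c·x^n dx = c·3^(n+1)/(n+1):
  ∫_0^3 u(x)^2 dx = ∫_0^3 (x^8 - 2*x^7 + 7*x^6 - 6*x^5 + 13*x^4 - 4*x^3 + 12*x^2 + 4) dx. Term by term:
    ∫_0^3 x^8 dx = 2187;  ∫_0^3 -2*x^7 dx = -6561/4;  ∫_0^3 7*x^6 dx = 2187;
    ∫_0^3 -6*x^5 dx = -729;  ∫_0^3 13*x^4 dx = 3159/5;  ∫_0^3 -4*x^3 dx = -81;
    ∫_0^3 12*x^2 dx = 108;  ∫_0^3 4 dx = 12.
  Sum: 2187 − 6561/4 + 2187 − 729 + 3159/5 − 81 + 108 + 12 = 53511/20.
  ∫_0^3 u'(x)^2 dx = ∫_0^3 (16*x^6 - 24*x^5 + 57*x^4 - 36*x^3 + 36*x^2) dx. Term by term:
    ∫_0^3 16*x^6 dx = 34992/7;  ∫_0^3 -24*x^5 dx = -2916;  ∫_0^3 57*x^4 dx = 13851/5;
    ∫_0^3 -36*x^3 dx = -729;  ∫_0^3 36*x^2 dx = 324.
  Sum: 34992/7 − 2916 + 13851/5 − 729 + 324 = 155682/35.
Adding: ||u||_{H^1}^2 = 53511/20 + 155682/35 = 199461/28.


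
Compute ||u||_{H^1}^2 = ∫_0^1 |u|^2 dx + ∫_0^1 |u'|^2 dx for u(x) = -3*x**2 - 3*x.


||u||_{H^1}^2 = 483/10

The H^1 norm (squared) on an interval (0, L) is
  ||u||_{H^1}^2 = ∫_0^L u(x)^2 dx + ∫_0^L u'(x)^2 dx.
Compute u'(x) = -6*x - 3.
Then u(x)^2 = 9*x**4 + 18*x**3 + 9*x**2 and u'(x)^2 = 36*x**2 + 36*x + 9.
Integrate each monomial from 0 to 1 using ∫_0^1 c·x^n dx = c·1^(n+1)/(n+1):
  ∫_0^1 u(x)^2 dx = ∫_0^1 (9*x^4 + 18*x^3 + 9*x^2) dx. Term by term:
    ∫_0^1 9*x^4 dx = 9/5;  ∫_0^1 18*x^3 dx = 9/2;  ∫_0^1 9*x^2 dx = 3.
  Sum: 9/5 + 9/2 + 3 = 93/10.
  ∫_0^1 u'(x)^2 dx = ∫_0^1 (36*x^2 + 36*x + 9) dx. Term by term:
    ∫_0^1 36*x^2 dx = 12;  ∫_0^1 36*x dx = 18;  ∫_0^1 9 dx = 9.
  Sum: 12 + 18 + 9 = 39.
Adding: ||u||_{H^1}^2 = 93/10 + 39 = 483/10.


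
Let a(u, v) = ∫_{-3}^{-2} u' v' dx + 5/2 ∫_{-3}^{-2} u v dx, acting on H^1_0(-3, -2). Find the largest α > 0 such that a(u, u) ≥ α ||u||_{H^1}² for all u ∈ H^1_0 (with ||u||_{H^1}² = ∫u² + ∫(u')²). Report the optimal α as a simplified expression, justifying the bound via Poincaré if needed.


α = 1

Coercivity of a(·,·) on H^1_0(-3, -2) means a(u, u) ≥ α ||u||_{H^1}² for every u ∈ H^1_0.
The interval has length L = 1, and Poincaré/coercivity depend only on L. Here a(u, u) = ∫(u')² + (5/2)·∫u².
Here c = 5/2 ≥ 1, so a(u,u) = ∫(u')² + c∫u² ≥ ∫(u')² + ∫u² = ||u||_{H^1}², i.e. α = 1 works. No larger α is possible: a(u,u) ≥ α||u||_{H^1}² means (1−α)∫(u')² ≥ (α−c)∫u², and for the modes u_n = sin(nπ(x−x₀)/L) (x₀ the left endpoint) one has ∫u_n²/∫(u_n')² = (L/(nπ))² → 0, so a(u_n,u_n)/||u_n||_{H^1}² → 1. Hence the optimal constant is α = 1.
Therefore α = 1.


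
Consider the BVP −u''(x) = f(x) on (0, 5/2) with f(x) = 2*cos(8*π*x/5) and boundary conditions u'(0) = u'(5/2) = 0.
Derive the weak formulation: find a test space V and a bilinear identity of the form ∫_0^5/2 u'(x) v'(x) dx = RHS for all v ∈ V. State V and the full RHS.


V = H^1(0, 5/2) (no boundary constraint on v; u is determined up to an additive constant); weak form: ∫_0^5/2 u'v' dx = ∫_0^5/2 (2*cos(8*π*x/5)) v dx for all v ∈ V.

Multiply both sides by a test function v and integrate from 0 to 5/2:
  ∫_0^5/2 −u''(x) v(x) dx = ∫_0^5/2 f(x) v(x) dx.
Integrate the LHS by parts once:
  ∫_0^5/2 −u'' v dx = −[u'(x) v(x)]_0^5/2 + ∫_0^5/2 u'(x) v'(x) dx.
Thus ∫_0^5/2 u'(x) v'(x) dx = ∫_0^5/2 f(x) v(x) dx + [u'(x) v(x)]_0^5/2.
Choose V so that boundary terms are either known or forced to vanish.
u has homogeneous Neumann: u'(0) = u'(5/2) = 0. So [u' v]_0^5/2 = 0·v(5/2) − 0·v(0) = 0 for any v; take V = H^1(0, 5/2).
Weak formulation: find u (satisfying any essential BC) such that ∫_0^5/2 u'(x) v'(x) dx = ∫_0^5/2 f v dx for all v ∈ V (homogeneous Neumann, so boundary terms vanish).
Substituting f(x) = 2*cos(8*π*x/5), the right-hand side is ∫_0^5/2 (2*cos(8*π*x/5)) v dx.
Compatibility check (pure Neumann): taking v ≡ 1 ∈ V gives 0 = ∫_0^5/2 f dx + (0) − (0), i.e. ∫_0^5/2 f dx must equal u'(0) − u'(5/2) = 0. Indeed ∫_0^5/2 (2*cos(8*π*x/5)) dx = 0, so the data are compatible. The solution is then unique only up to an additive constant (fix it e.g. by requiring ∫_0^5/2 u dx = 0).


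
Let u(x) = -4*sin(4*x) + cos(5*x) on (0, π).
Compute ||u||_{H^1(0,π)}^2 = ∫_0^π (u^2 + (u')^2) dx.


||u||_{H^1(0,π)}^2 = 1664/9 + 149*π

u'(x) = -5*sin(5*x) - 16*cos(4*x).
Expand u² and (u')² and integrate term by term on (0, π), using: for integers n ≥ 1, ∫_0^π sin²(nx) dx = ∫_0^π cos²(nx) dx = π/2; for n ≠ n', ∫_0^π sin(nx)sin(n'x) dx = ∫_0^π cos(nx)cos(n'x) dx = 0; and by product-to-sum, ∫_0^π sin(nx)cos(n'x) dx = ½∫_0^π [sin((n+n')x) + sin((n−n')x)] dx, which is 0 when n+n' is even and 2n/(n²−n'²) when n+n' is odd (it need not vanish on (0, π)).
  u² squared terms: (-4)²·∫sin(4x)² dx = 16·π/2 = 8*π;  (1)²·∫cos(5x)² dx = 1·π/2 = π/2.
  u² cross terms: 2·(-4)·(1)·∫sin(4x)·cos(5x) dx = -8·(-8/9) = 64/9.
  So ∫_0^π u² dx = 8*π + π/2 + 64/9 = 64/9 + 17*π/2.
  (u')² squared terms: (-16)²·∫cos(4x)² dx = 256·π/2 = 128*π;  (-5)²·∫sin(5x)² dx = 25·π/2 = 25*π/2.
  (u')² cross terms: 2·(-16)·(-5)·∫cos(4x)·sin(5x) dx = 160·(10/9) = 1600/9.
  So ∫_0^π (u')² dx = 128*π + 25*π/2 + 1600/9 = 1600/9 + 281*π/2.
||u||_{H^1}^2 = (64/9 + 17*π/2) + (1600/9 + 281*π/2) = 1664/9 + 149*π.


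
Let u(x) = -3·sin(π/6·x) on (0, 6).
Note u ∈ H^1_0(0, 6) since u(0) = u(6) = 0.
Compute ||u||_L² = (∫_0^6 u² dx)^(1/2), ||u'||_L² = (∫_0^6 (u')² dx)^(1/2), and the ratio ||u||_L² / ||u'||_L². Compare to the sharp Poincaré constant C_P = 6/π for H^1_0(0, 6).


||u||_L² / ||u'||_L² = 6/π = C_P.

u(x) = -3·sin(π/6·x), so u'(x) = -π*cos(π*x/6)/2.
Writing u(x) = A·sin(kπx/L) with A = -3 and k = 1, use ∫_0^L sin²(kπx/L) dx = L/2 and ∫_0^L cos²(kπx/L) dx = L/2.
u² = 9·sin²(π/6·x) and (u')² = π^2/4·cos²(π/6·x), and each of sin², cos² integrates to L/2 = 3 over (0, 6).
∫_0^6 u² dx = 27, so ||u||_L² = 3*sqrt(3).
∫_0^6 (u')² dx = 3*π^2/4, so ||u'||_L² = sqrt(3)*π/2.
Ratio ||u||_L² / ||u'||_L² = 6/π.
Sharp Poincaré constant on H^1_0(0, 6) is C_P = L/π = 6/π, achieved by sin(π/6·x).
This is the k = 1 eigenfunction (up to amplitude), so the ratio equals the sharp Poincaré constant exactly.


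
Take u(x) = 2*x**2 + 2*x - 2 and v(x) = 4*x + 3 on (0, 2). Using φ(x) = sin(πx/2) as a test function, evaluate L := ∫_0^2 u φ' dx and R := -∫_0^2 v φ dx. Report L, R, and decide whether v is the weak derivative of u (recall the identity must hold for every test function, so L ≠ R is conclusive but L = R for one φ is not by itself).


LHS = -24/π, RHS = -28/π. No, v is not the weak derivative of u.

u(x) = 2*x**2 + 2*x - 2, classical derivative u'(x) = 4*x + 2.
φ(x) = sin(πx/2), so φ'(x) = π*cos(π*x/2)/2.
Note φ(0) = φ(2) = 0, so the boundary term u·φ vanishes.
LHS = ∫_0^2 u(x) φ'(x) dx = ∫_0^2 (π*x^2*cos(π*x/2) + π*x*cos(π*x/2) - π*cos(π*x/2)) dx. Term by term:
  ∫_0^2 -π*cos(π*x/2) dx = 0;  ∫_0^2 π*x*cos(π*x/2) dx = -8/π;  ∫_0^2 π*x^2*cos(π*x/2) dx = -16/π.
Sum: 0 − 8/π − 16/π = -24/π.
So LHS = -24/π.
∫_0^2 v(x) φ(x) dx = ∫_0^2 (4*x*sin(π*x/2) + 3*sin(π*x/2)) dx. Term by term:
  ∫_0^2 3*sin(π*x/2) dx = 12/π;  ∫_0^2 4*x*sin(π*x/2) dx = 16/π.
Sum: 12/π + 16/π = 28/π.
So RHS = -∫_0^2 v(x) φ(x) dx = -28/π.
LHS − RHS = 4/π ≠ 0, so the identity fails.
(For a valid weak derivative the identity must hold for EVERY test function, in particular this one. The failure shows v is NOT the weak derivative of u.)
Correct weak derivative would be u'(x) = 4*x + 2.


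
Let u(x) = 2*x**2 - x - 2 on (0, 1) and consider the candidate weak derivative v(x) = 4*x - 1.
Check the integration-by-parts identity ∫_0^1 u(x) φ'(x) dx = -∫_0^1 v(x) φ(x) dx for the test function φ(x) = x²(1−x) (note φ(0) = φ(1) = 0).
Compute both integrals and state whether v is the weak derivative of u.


LHS = -7/60, RHS = -7/60. Yes, v = u' weakly.

u(x) = 2*x**2 - x - 2, classical derivative u'(x) = 4*x - 1.
φ(x) = x²(1−x), so φ'(x) = x*(2 - 3*x).
Note φ(0) = φ(1) = 0, so the boundary term u·φ vanishes.
LHS = ∫_0^1 u(x) φ'(x) dx = ∫_0^1 (-6*x^4 + 7*x^3 + 4*x^2 - 4*x) dx. Term by term:
  ∫_0^1 -6*x^4 dx = -6/5;  ∫_0^1 7*x^3 dx = 7/4;  ∫_0^1 4*x^2 dx = 4/3;
  ∫_0^1 -4*x dx = -2.
Sum: -6/5 + 7/4 + 4/3 − 2 = -7/60.
So LHS = -7/60.
∫_0^1 v(x) φ(x) dx = ∫_0^1 (-4*x^4 + 5*x^3 - x^2) dx. Term by term:
  ∫_0^1 -4*x^4 dx = -4/5;  ∫_0^1 5*x^3 dx = 5/4;  ∫_0^1 -x^2 dx = -1/3.
Sum: -4/5 + 5/4 − 1/3 = 7/60.
So RHS = -∫_0^1 v(x) φ(x) dx = -7/60.
LHS = RHS, so the identity holds for this test φ.
Moreover u is smooth here and v(x) = u'(x) = 4*x - 1 pointwise, so the identity holds for every test function. Hence v is the weak derivative of u.


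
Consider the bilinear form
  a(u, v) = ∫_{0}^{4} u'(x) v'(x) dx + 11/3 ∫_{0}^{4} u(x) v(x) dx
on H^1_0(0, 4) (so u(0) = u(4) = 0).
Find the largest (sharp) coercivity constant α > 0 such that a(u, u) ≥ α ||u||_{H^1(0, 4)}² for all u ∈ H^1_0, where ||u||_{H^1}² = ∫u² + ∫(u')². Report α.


α = 1

Coercivity of a(·,·) on H^1_0(0, 4) means a(u, u) ≥ α ||u||_{H^1}² for every u ∈ H^1_0.
The interval has length L = 4, and Poincaré/coercivity depend only on L. Here a(u, u) = ∫(u')² + (11/3)·∫u².
Here c = 11/3 ≥ 1, so a(u,u) = ∫(u')² + c∫u² ≥ ∫(u')² + ∫u² = ||u||_{H^1}², i.e. α = 1 works. No larger α is possible: a(u,u) ≥ α||u||_{H^1}² means (1−α)∫(u')² ≥ (α−c)∫u², and for the modes u_n = sin(nπ(x−x₀)/L) (x₀ the left endpoint) one has ∫u_n²/∫(u_n')² = (L/(nπ))² → 0, so a(u_n,u_n)/||u_n||_{H^1}² → 1. Hence the optimal constant is α = 1.
Therefore α = 1.


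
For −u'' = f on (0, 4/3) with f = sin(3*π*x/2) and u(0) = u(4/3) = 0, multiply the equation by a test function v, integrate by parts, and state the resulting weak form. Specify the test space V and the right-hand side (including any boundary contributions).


V = H^1_0(0, 4/3) (so v(0) = v(4/3) = 0); weak form: ∫_0^4/3 u'v' dx = ∫_0^4/3 (sin(3*π*x/2)) v dx for all v ∈ V.

Multiply both sides by a test function v and integrate from 0 to 4/3:
  ∫_0^4/3 −u''(x) v(x) dx = ∫_0^4/3 f(x) v(x) dx.
Integrate the LHS by parts once:
  ∫_0^4/3 −u'' v dx = −[u'(x) v(x)]_0^4/3 + ∫_0^4/3 u'(x) v'(x) dx.
Thus ∫_0^4/3 u'(x) v'(x) dx = ∫_0^4/3 f(x) v(x) dx + [u'(x) v(x)]_0^4/3.
Choose V so that boundary terms are either known or forced to vanish.
u is Dirichlet: u(0) = u(4/3) = 0. Let V = H^1_0(0, 4/3); then v(0) = v(4/3) = 0, and [u' v]_0^4/3 = 0.
Weak formulation: find u (satisfying any essential BC) such that ∫_0^4/3 u'(x) v'(x) dx = ∫_0^4/3 f v dx for all v ∈ V.
Substituting f(x) = sin(3*π*x/2), the right-hand side is ∫_0^4/3 (sin(3*π*x/2)) v dx.


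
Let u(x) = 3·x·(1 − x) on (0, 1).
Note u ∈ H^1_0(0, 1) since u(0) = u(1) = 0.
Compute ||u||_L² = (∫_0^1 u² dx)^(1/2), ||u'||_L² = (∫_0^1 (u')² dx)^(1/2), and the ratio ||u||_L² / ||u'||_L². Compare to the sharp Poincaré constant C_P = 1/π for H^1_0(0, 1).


||u||_L² / ||u'||_L² = sqrt(10)/10 < C_P = 1/π.

u(x) = 3·x·(1 − x), so u'(x) = 3 - 6*x.
u(x) = 3·x·(1 − x) vanishes at x = 0 and x = 1, so u ∈ H^1_0(0, 1). Differentiate via the product rule and integrate the resulting polynomials term by term.
  ∫_0^1 u² dx = ∫_0^1 (9*x^4 - 18*x^3 + 9*x^2) dx. Term by term:
    ∫_0^1 9*x^4 dx = 9/5;  ∫_0^1 -18*x^3 dx = -9/2;  ∫_0^1 9*x^2 dx = 3.
  Sum: 9/5 − 9/2 + 3 = 3/10.
  ∫_0^1 (u')² dx = ∫_0^1 (36*x^2 - 36*x + 9) dx. Term by term:
    ∫_0^1 36*x^2 dx = 12;  ∫_0^1 -36*x dx = -18;  ∫_0^1 9 dx = 9.
  Sum: 12 − 18 + 9 = 3.
∫_0^1 u² dx = 3/10, so ||u||_L² = sqrt(30)/10.
∫_0^1 (u')² dx = 3, so ||u'||_L² = sqrt(3).
Ratio ||u||_L² / ||u'||_L² = sqrt(10)/10.
Sharp Poincaré constant on H^1_0(0, 1) is C_P = L/π = 1/π, achieved by sin(π·x).
A polynomial bump cannot attain the sharp Poincaré constant (only the first sine eigenfunction does), so the ratio is strictly less than C_P, consistent with ||u||_L² ≤ C_P ||u'||_L².


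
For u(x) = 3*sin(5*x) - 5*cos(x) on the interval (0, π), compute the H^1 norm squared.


||u||_{H^1(0,π)}^2 = 142*π

u'(x) = 5*sin(x) + 15*cos(5*x).
Expand u² and (u')² and integrate term by term on (0, π), using: for integers n ≥ 1, ∫_0^π sin²(nx) dx = ∫_0^π cos²(nx) dx = π/2; for n ≠ n', ∫_0^π sin(nx)sin(n'x) dx = ∫_0^π cos(nx)cos(n'x) dx = 0; and by product-to-sum, ∫_0^π sin(nx)cos(n'x) dx = ½∫_0^π [sin((n+n')x) + sin((n−n')x)] dx, which is 0 when n+n' is even and 2n/(n²−n'²) when n+n' is odd (it need not vanish on (0, π)).
  u² squared terms: (-5)²·∫cos(x)² dx = 25·π/2 = 25*π/2;  (3)²·∫sin(5x)² dx = 9·π/2 = 9*π/2.
  u² cross terms: 2·(-5)·(3)·∫cos(x)·sin(5x) dx = -30·(0) = 0.
  So ∫_0^π u² dx = 25*π/2 + 9*π/2 + 0 = 17*π.
  (u')² squared terms: (5)²·∫sin(x)² dx = 25·π/2 = 25*π/2;  (15)²·∫cos(5x)² dx = 225·π/2 = 225*π/2.
  (u')² cross terms: 2·(5)·(15)·∫sin(x)·cos(5x) dx = 150·(0) = 0.
  So ∫_0^π (u')² dx = 25*π/2 + 225*π/2 + 0 = 125*π.
||u||_{H^1}^2 = (17*π) + (125*π) = 142*π.


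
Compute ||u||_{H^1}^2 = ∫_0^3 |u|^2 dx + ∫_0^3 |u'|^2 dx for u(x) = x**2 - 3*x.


||u||_{H^1}^2 = 171/10

The H^1 norm (squared) on an interval (0, L) is
  ||u||_{H^1}^2 = ∫_0^L u(x)^2 dx + ∫_0^L u'(x)^2 dx.
Compute u'(x) = 2*x - 3.
Then u(x)^2 = x**4 - 6*x**3 + 9*x**2 and u'(x)^2 = 4*x**2 - 12*x + 9.
Integrate each monomial from 0 to 3 using ∫_0^3 c·x^n dx = c·3^(n+1)/(n+1):
  ∫_0^3 u(x)^2 dx = ∫_0^3 (x^4 - 6*x^3 + 9*x^2) dx. Term by term:
    ∫_0^3 x^4 dx = 243/5;  ∫_0^3 -6*x^3 dx = -243/2;  ∫_0^3 9*x^2 dx = 81.
  Sum: 243/5 − 243/2 + 81 = 81/10.
  ∫_0^3 u'(x)^2 dx = ∫_0^3 (4*x^2 - 12*x + 9) dx. Term by term:
    ∫_0^3 4*x^2 dx = 36;  ∫_0^3 -12*x dx = -54;  ∫_0^3 9 dx = 27.
  Sum: 36 − 54 + 27 = 9.
Adding: ||u||_{H^1}^2 = 81/10 + 9 = 171/10.


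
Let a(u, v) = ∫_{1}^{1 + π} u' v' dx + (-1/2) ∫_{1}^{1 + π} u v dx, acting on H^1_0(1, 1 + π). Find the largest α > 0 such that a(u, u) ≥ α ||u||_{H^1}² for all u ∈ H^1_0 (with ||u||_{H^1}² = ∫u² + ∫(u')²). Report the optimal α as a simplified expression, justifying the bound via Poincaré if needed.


α = 1/4

Coercivity of a(·,·) on H^1_0(1, 1 + π) means a(u, u) ≥ α ||u||_{H^1}² for every u ∈ H^1_0.
The interval has length L = π, and Poincaré/coercivity depend only on L. Here a(u, u) = ∫(u')² + (-1/2)·∫u².
Here c = -1/2 < 0 with |c| < (π/L)² = 1, so coercivity still holds. The condition a(u,u) ≥ α||u||_{H^1}² reads (1−α)∫(u')² ≥ (α−c)∫u². Any admissible α is ≤ 1 (rapidly oscillating u have ∫u²/∫(u')² → 0), and α = 1 would force 0 ≥ (1−c)∫u², impossible since c < 1; so 1−α > 0. By the sharp Poincaré inequality on H^1_0 of an interval of length L, ∫(u')² ≥ (π/L)²∫u² with equality for the first sine mode sin(π(x−x₀)/L) (x₀ the left endpoint), so the inequality holds for all u iff (1−α)(π/L)² ≥ α − c, i.e. α ≤ ((π/L)² + c)/((π/L)² + 1) = (1 + c(L/π)²)/(1 + (L/π)²). (Direct route, valid since c ≤ 0: Poincaré gives c∫u² ≥ c(L/π)²∫(u')², so a(u,u) ≥ (1 + c(L/π)²)∫(u')², while ||u||_{H^1}² ≤ (1 + (L/π)²)∫(u')²; dividing yields the same α.) With (π/L)² = 1 and c = -1/2, the largest admissible constant is α = ((π/L)² + c)/((π/L)² + 1).
Simplifying, α = 1/4.
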